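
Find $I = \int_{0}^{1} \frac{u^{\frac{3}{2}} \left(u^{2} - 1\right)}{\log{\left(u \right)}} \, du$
$\log{\left(\frac{9}{5} \right)}$

Consider the one-parameter family: let $I(a) = \int_{0}^{1} \frac{- u^{\frac{3}{2}} + u^{a}}{\log{\left(u \right)}} \, du$.

Since $\dfrac{\partial}{\partial a}\,u^{a} = u^{a} \ln u$, the $\ln u$ in the denominator cancels and
$$\frac{dI}{da} = \int_{0}^{1} u^{a} \, du = \left[\frac{u^{a+1}}{a+1}\right]_0^1 = \frac{1}{a + 1}.$$

Integrating with respect to $a$ gives $I(a) = \log{\left(\frac{2 a}{5} + \frac{2}{5} \right)} + C$.

At $a = \frac{3}{2}$ the integrand is identically $0$, so $I(\frac{3}{2}) = 0$. The closed form gives $0$, hence $C = 0$.

Setting $a = \frac{7}{2}$:
$$I = \log{\left(\frac{9}{5} \right)}.$$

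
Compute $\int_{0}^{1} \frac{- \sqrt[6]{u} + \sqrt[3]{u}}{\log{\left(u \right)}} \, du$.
$\log{\left(\frac{8}{7} \right)}$

Introduce a parameter $a$ in the exponent: let $I(a) = \int_{0}^{1} \frac{- \sqrt[6]{u} + u^{a}}{\log{\left(u \right)}} \, du$.

Since $\dfrac{\partial}{\partial a}\,u^{a} = u^{a} \ln u$, the $\ln u$ in the denominator cancels and
$$\frac{dI}{da} = \int_{0}^{1} u^{a} \, du = \left[\frac{u^{a+1}}{a+1}\right]_0^1 = \frac{1}{a + 1}.$$

Integrating with respect to $a$ gives $I(a) = \log{\left(\frac{6 a}{7} + \frac{6}{7} \right)} + C$.

At $a = \frac{1}{6}$ the integrand is identically $0$, so $I(\frac{1}{6}) = 0$. The closed form gives $0$, hence $C = 0$.

Setting $a = \frac{1}{3}$:
$$I = \log{\left(\frac{8}{7} \right)}.$$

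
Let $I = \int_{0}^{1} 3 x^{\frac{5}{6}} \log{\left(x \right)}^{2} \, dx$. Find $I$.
$\frac{1296}{1331}$

Start from the elementary integral
$$J(a) = \int_{0}^{1} 3 x^{a} \, dx = \frac{3}{a + 1}.$$

Differentiating under the integral sign brings down a factor of $\ln x$:
$$\frac{dJ}{da} = \int_{0}^{1} 3 x^{a} \log{\left(x \right)} \, dx = - \frac{3}{\left(a + 1\right)^{2}}.$$

Repeating twice in total — each differentiation brings down another $\ln x$ — gives
$$\frac{d^{2}J}{da^{2}} = \int_{0}^{1} 3 x^{a} \log{\left(x \right)}^{2} \, dx = \frac{6}{\left(a + 1\right)^{3}},$$
and the integrand here is exactly the target integrand, so $I = \frac{6}{\left(a + 1\right)^{3}}$.

Setting $a = \frac{5}{6}$:
$$I = \frac{1296}{1331}.$$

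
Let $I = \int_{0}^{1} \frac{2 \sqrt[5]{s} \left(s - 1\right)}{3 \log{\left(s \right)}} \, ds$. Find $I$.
$- \frac{2 \log{\left(6 \right)}}{3} + \frac{2 \log{\left(11 \right)}}{3}$

Replace the exponent $\frac{1}{5}$ by a parameter $a$: let $I(a) = \int_{0}^{1} \frac{2 \left(s^{\frac{6}{5}} - s^{a}\right)}{3 \log{\left(s \right)}} \, ds$.

Since $\dfrac{\partial}{\partial a}\,s^{a} = s^{a} \ln s$, the $\ln s$ in the denominator cancels and
$$\frac{dI}{da} = \int_{0}^{1} - \frac{2}{3} s^{a} \, ds = - \frac{2}{3} \left[\frac{s^{a+1}}{a+1}\right]_0^1 = - \frac{2}{3 a + 3}.$$

Integrating with respect to $a$ gives $I(a) = - \frac{2 \log{\left(a + 1 \right)}}{3} - \frac{2 \log{\left(5 \right)}}{3} + \frac{2 \log{\left(11 \right)}}{3} + C$.

At $a = \frac{6}{5}$ the integrand is identically $0$, so $I(\frac{6}{5}) = 0$. The closed form gives $0$, hence $C = 0$.

Setting $a = \frac{1}{5}$:
$$I = - \frac{2 \log{\left(6 \right)}}{3} + \frac{2 \log{\left(11 \right)}}{3}.$$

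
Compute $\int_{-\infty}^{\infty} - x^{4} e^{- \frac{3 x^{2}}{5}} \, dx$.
$- \frac{25 \sqrt{15} \sqrt{\pi}}{36}$

Begin with the known integral
$$J(a) = \int_{-\infty}^{\infty} - e^{- a x^{2}} \, dx = - \frac{\sqrt{\pi}}{\sqrt{a}}.$$

Differentiating under the integral sign brings down a factor of $(-x^2)$:
$$\frac{dJ}{da} = \int_{-\infty}^{\infty} x^{2} e^{- a x^{2}} \, dx = \frac{\sqrt{\pi}}{2 a^{\frac{3}{2}}}.$$

Repeating twice in total — each differentiation brings down another $(-x^2)$ — gives
$$\frac{d^{2}J}{da^{2}} = \int_{-\infty}^{\infty} - x^{4} e^{- a x^{2}} \, dx = - \frac{3 \sqrt{\pi}}{4 a^{\frac{5}{2}}},$$
and the integrand here is exactly the target integrand, so $I = - \frac{3 \sqrt{\pi}}{4 a^{\frac{5}{2}}}$.

Setting $a = \frac{3}{5}$:
$$I = - \frac{25 \sqrt{15} \sqrt{\pi}}{36}.$$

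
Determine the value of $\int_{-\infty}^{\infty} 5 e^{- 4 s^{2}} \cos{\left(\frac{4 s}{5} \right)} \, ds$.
$\frac{5 \sqrt{\pi}}{2 e^{\frac{1}{25}}}$

Define $I(b) = \int_{-\infty}^{\infty} 5 e^{- 4 s^{2}} \cos{\left(b s \right)} \, ds$.

Differentiating under the integral sign,
$$I'(b) = \int_{-\infty}^{\infty} - 5 s e^{- 4 s^{2}} \sin{\left(b s \right)} \, ds.$$

Integrate $\int_{-\infty}^{\infty} s \sin(b s)\, e^{- 4 s^{2}}\, ds$ by parts with $u = \sin(b s)$ and $dv = s\, e^{- 4 s^{2}}\, ds$, giving $v = - \frac{e^{- 4 s^{2}}}{8}$. The boundary term vanishes and
$$\int_{-\infty}^{\infty} s \sin(b s)\, e^{- 4 s^{2}}\, ds = \frac{b}{8} \int_{-\infty}^{\infty} \cos(b s)\, e^{- 4 s^{2}}\, ds,$$
so $I'(b) = - \frac{b}{8}\, I(b)$.

This is a separable first-order ODE; solving with the initial condition $I(0) = \int_{-\infty}^{\infty} 5 e^{- 4 s^{2}}\,ds = \frac{5 \sqrt{\pi}}{2}$ gives
$$I(b) = \frac{5 \sqrt{\pi} e^{- \frac{b^{2}}{16}}}{2}.$$

Setting $b = \frac{4}{5}$:
$$I = \frac{5 \sqrt{\pi}}{2 e^{\frac{1}{25}}}.$$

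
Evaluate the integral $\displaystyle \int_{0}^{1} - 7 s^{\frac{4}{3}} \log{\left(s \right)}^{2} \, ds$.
$- \frac{54}{49}$

Start from the elementary integral
$$J(a) = \int_{0}^{1} - 7 s^{a} \, ds = - \frac{7}{a + 1}.$$

Differentiating under the integral sign brings down a factor of $\ln s$:
$$\frac{dJ}{da} = \int_{0}^{1} - 7 s^{a} \log{\left(s \right)} \, ds = \frac{7}{\left(a + 1\right)^{2}}.$$

Repeating twice in total — each differentiation brings down another $\ln s$ — gives
$$\frac{d^{2}J}{da^{2}} = \int_{0}^{1} - 7 s^{a} \log{\left(s \right)}^{2} \, ds = - \frac{14}{\left(a + 1\right)^{3}},$$
and the integrand here is exactly the target integrand, so $I = - \frac{14}{\left(a + 1\right)^{3}}$.

Setting $a = \frac{4}{3}$:
$$I = - \frac{54}{49}.$$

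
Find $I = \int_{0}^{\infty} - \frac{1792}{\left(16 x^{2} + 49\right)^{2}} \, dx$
$- \frac{16 \pi}{49}$

Recall the elementary integral
$$J(a) = \int_{0}^{\infty} - \frac{7}{a^{2} + x^{2}} \, dx = - \frac{7 \pi}{2 a}.$$

Differentiating under the integral sign with respect to $a$,
$$\frac{dJ}{da} = \int_{0}^{\infty} \frac{14 a}{\left(a^{2} + x^{2}\right)^{2}} \, dx = \frac{7 \pi}{2 a^{2}},$$
so $\int_{0}^{\infty} - \frac{7}{\left(a^{2} + x^{2}\right)^{2}} \, dx = - \frac{7 \pi}{4 a^{3}}$.

Setting $a = \frac{7}{4}$:
$$I = - \frac{16 \pi}{49}.$$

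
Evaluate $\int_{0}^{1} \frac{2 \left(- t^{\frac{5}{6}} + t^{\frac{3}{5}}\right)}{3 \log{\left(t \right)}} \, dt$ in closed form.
$\log{\left(\frac{4 \sqrt[3]{55} \cdot 6^{\frac{2}{3}}}{55} \right)}$

Consider the one-parameter family: let $I(a) = \int_{0}^{1} \frac{2 \left(- t^{\frac{5}{6}} + t^{a}\right)}{3 \log{\left(t \right)}} \, dt$.

Since $\dfrac{\partial}{\partial a}\,t^{a} = t^{a} \ln t$, the $\ln t$ in the denominator cancels and
$$\frac{dI}{da} = \int_{0}^{1} \frac{2}{3} t^{a} \, dt = \frac{2}{3} \left[\frac{t^{a+1}}{a+1}\right]_0^1 = \frac{2}{3 \left(a + 1\right)}.$$

Integrating with respect to $a$ gives $I(a) = \log{\left(\frac{\sqrt[3]{11} \cdot 6^{\frac{2}{3}} \left(a + 1\right)^{\frac{2}{3}}}{11} \right)} + C$.

At $a = \frac{5}{6}$ the integrand is identically $0$, so $I(\frac{5}{6}) = 0$. The closed form gives $0$, hence $C = 0$.

Setting $a = \frac{3}{5}$:
$$I = \log{\left(\frac{4 \sqrt[3]{55} \cdot 6^{\frac{2}{3}}}{55} \right)}.$$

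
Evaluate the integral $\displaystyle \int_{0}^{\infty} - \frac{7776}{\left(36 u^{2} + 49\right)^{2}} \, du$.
$- \frac{324 \pi}{343}$

Begin with the known result
$$J(a) = \int_{0}^{\infty} - \frac{6}{a^{2} + u^{2}} \, du = - \frac{3 \pi}{a}.$$

Differentiating under the integral sign with respect to $a$,
$$\frac{dJ}{da} = \int_{0}^{\infty} \frac{12 a}{\left(a^{2} + u^{2}\right)^{2}} \, du = \frac{3 \pi}{a^{2}},$$
so $\int_{0}^{\infty} - \frac{6}{\left(a^{2} + u^{2}\right)^{2}} \, du = - \frac{3 \pi}{2 a^{3}}$.

Setting $a = \frac{7}{6}$:
$$I = - \frac{324 \pi}{343}.$$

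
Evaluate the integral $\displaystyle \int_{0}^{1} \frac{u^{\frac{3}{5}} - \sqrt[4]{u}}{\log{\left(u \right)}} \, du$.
$- \log{\left(\frac{25}{32} \right)}$

Consider the one-parameter family: let $I(a) = \int_{0}^{1} \frac{u^{\frac{3}{5}} - u^{a}}{\log{\left(u \right)}} \, du$.

Since $\dfrac{\partial}{\partial a}\,u^{a} = u^{a} \ln u$, the $\ln u$ in the denominator cancels and
$$\frac{dI}{da} = \int_{0}^{1} -1 u^{a} \, du = -1 \left[\frac{u^{a+1}}{a+1}\right]_0^1 = - \frac{1}{a + 1}.$$

Integrating with respect to $a$ gives $I(a) = - \log{\left(\frac{5 a}{8} + \frac{5}{8} \right)} + C$.

At $a = \frac{3}{5}$ the integrand is identically $0$, so $I(\frac{3}{5}) = 0$. The closed form gives $0$, hence $C = 0$.

Setting $a = \frac{1}{4}$:
$$I = - \log{\left(\frac{25}{32} \right)}.$$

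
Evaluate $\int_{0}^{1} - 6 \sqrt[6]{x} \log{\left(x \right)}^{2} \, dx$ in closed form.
$- \frac{2592}{343}$

Consider the simpler parametrised integral
$$J(a) = \int_{0}^{1} - 6 x^{a} \, dx = - \frac{6}{a + 1}.$$

Differentiating under the integral sign brings down a factor of $\ln x$:
$$\frac{dJ}{da} = \int_{0}^{1} - 6 x^{a} \log{\left(x \right)} \, dx = \frac{6}{\left(a + 1\right)^{2}}.$$

Repeating twice in total — each differentiation brings down another $\ln x$ — gives
$$\frac{d^{2}J}{da^{2}} = \int_{0}^{1} - 6 x^{a} \log{\left(x \right)}^{2} \, dx = - \frac{12}{\left(a + 1\right)^{3}},$$
and the integrand here is exactly the target integrand, so $I = - \frac{12}{\left(a + 1\right)^{3}}$.

Setting $a = \frac{1}{6}$:
$$I = - \frac{2592}{343}.$$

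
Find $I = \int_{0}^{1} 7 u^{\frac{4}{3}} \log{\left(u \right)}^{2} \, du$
$\frac{54}{49}$

Consider the simpler parametrised integral
$$J(a) = \int_{0}^{1} 7 u^{a} \, du = \frac{7}{a + 1}.$$

Differentiating under the integral sign brings down a factor of $\ln u$:
$$\frac{dJ}{da} = \int_{0}^{1} 7 u^{a} \log{\left(u \right)} \, du = - \frac{7}{\left(a + 1\right)^{2}}.$$

Repeating twice in total — each differentiation brings down another $\ln u$ — gives
$$\frac{d^{2}J}{da^{2}} = \int_{0}^{1} 7 u^{a} \log{\left(u \right)}^{2} \, du = \frac{14}{\left(a + 1\right)^{3}},$$
and the integrand here is exactly the target integrand, so $I = \frac{14}{\left(a + 1\right)^{3}}$.

Setting $a = \frac{4}{3}$:
$$I = \frac{54}{49}.$$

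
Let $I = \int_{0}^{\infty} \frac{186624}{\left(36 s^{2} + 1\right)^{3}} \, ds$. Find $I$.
$5832 \pi$

Recall the elementary integral
$$J(a) = \int_{0}^{\infty} \frac{4}{a^{2} + s^{2}} \, ds = \frac{2 \pi}{a}.$$

Differentiating under the integral sign with respect to $a$,
$$\frac{dJ}{da} = \int_{0}^{\infty} - \frac{8 a}{\left(a^{2} + s^{2}\right)^{2}} \, ds = - \frac{2 \pi}{a^{2}},$$
so $\int_{0}^{\infty} \frac{4}{\left(a^{2} + s^{2}\right)^{2}} \, ds = \frac{\pi}{a^{3}}$.

Repeating — each differentiation of $1/(s^2+a^2)^j$ produces $-2ja/(s^2+a^2)^{j+1}$ — and dividing through by $-2ja$ at each step yields, after $2$ differentiations in total,
$$\int_{0}^{\infty} \frac{4}{\left(a^{2} + s^{2}\right)^{3}} \, ds = \frac{3 \pi}{4 a^{5}}.$$

Setting $a = \frac{1}{6}$:
$$I = 5832 \pi.$$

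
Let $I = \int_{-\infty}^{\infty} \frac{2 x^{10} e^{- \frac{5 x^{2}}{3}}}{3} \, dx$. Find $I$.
$\frac{15309 \sqrt{15} \sqrt{\pi}}{50000}$

Begin with the known integral
$$J(a) = \int_{-\infty}^{\infty} \frac{2 e^{- a x^{2}}}{3} \, dx = \frac{2 \sqrt{\pi}}{3 \sqrt{a}}.$$

Differentiating under the integral sign brings down a factor of $(-x^2)$:
$$\frac{dJ}{da} = \int_{-\infty}^{\infty} - \frac{2 x^{2} e^{- a x^{2}}}{3} \, dx = - \frac{\sqrt{\pi}}{3 a^{\frac{3}{2}}}.$$

Repeating $5$ times in total — each differentiation brings down another $(-x^2)$ — gives
$$\frac{d^{5}J}{da^{5}} = \int_{-\infty}^{\infty} - \frac{2 x^{10} e^{- a x^{2}}}{3} \, dx = - \frac{315 \sqrt{\pi}}{16 a^{\frac{11}{2}}},$$
and the integrand here is $(-1)^{5}$ times the target integrand, so $I = (-1)^{5}\,\frac{d^{5}J}{da^{5}} = \frac{315 \sqrt{\pi}}{16 a^{\frac{11}{2}}}$.

Setting $a = \frac{5}{3}$:
$$I = \frac{15309 \sqrt{15} \sqrt{\pi}}{50000}.$$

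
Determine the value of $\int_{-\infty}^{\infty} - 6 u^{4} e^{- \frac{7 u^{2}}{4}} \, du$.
$- \frac{144 \sqrt{7} \sqrt{\pi}}{343}$

Start from the elementary integral
$$J(a) = \int_{-\infty}^{\infty} - 6 e^{- a u^{2}} \, du = - \frac{6 \sqrt{\pi}}{\sqrt{a}}.$$

Differentiating under the integral sign brings down a factor of $(-u^2)$:
$$\frac{dJ}{da} = \int_{-\infty}^{\infty} 6 u^{2} e^{- a u^{2}} \, du = \frac{3 \sqrt{\pi}}{a^{\frac{3}{2}}}.$$

Repeating twice in total — each differentiation brings down another $(-u^2)$ — gives
$$\frac{d^{2}J}{da^{2}} = \int_{-\infty}^{\infty} - 6 u^{4} e^{- a u^{2}} \, du = - \frac{9 \sqrt{\pi}}{2 a^{\frac{5}{2}}},$$
and the integrand here is exactly the target integrand, so $I = - \frac{9 \sqrt{\pi}}{2 a^{\frac{5}{2}}}$.

Setting $a = \frac{7}{4}$:
$$I = - \frac{144 \sqrt{7} \sqrt{\pi}}{343}.$$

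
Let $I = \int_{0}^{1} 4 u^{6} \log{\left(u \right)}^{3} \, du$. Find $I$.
$- \frac{24}{2401}$

Begin with the known integral
$$J(a) = \int_{0}^{1} 4 u^{a} \, du = \frac{4}{a + 1}.$$

Differentiating under the integral sign brings down a factor of $\ln u$:
$$\frac{dJ}{da} = \int_{0}^{1} 4 u^{a} \log{\left(u \right)} \, du = - \frac{4}{\left(a + 1\right)^{2}}.$$

Repeating $3$ times in total — each differentiation brings down another $\ln u$ — gives
$$\frac{d^{3}J}{da^{3}} = \int_{0}^{1} 4 u^{a} \log{\left(u \right)}^{3} \, du = - \frac{24}{\left(a + 1\right)^{4}},$$
and the integrand here is exactly the target integrand, so $I = - \frac{24}{\left(a + 1\right)^{4}}$.

Setting $a = 6$:
$$I = - \frac{24}{2401}.$$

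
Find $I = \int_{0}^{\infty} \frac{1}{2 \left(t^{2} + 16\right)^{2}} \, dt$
$\frac{\pi}{512}$

Begin with the known result
$$J(a) = \int_{0}^{\infty} \frac{1}{2 \left(a^{2} + t^{2}\right)} \, dt = \frac{\pi}{4 a}.$$

Differentiating under the integral sign with respect to $a$,
$$\frac{dJ}{da} = \int_{0}^{\infty} - \frac{a}{\left(a^{2} + t^{2}\right)^{2}} \, dt = - \frac{\pi}{4 a^{2}},$$
so $\int_{0}^{\infty} \frac{1}{2 \left(a^{2} + t^{2}\right)^{2}} \, dt = \frac{\pi}{8 a^{3}}$.

Setting $a = 4$:
$$I = \frac{\pi}{512}.$$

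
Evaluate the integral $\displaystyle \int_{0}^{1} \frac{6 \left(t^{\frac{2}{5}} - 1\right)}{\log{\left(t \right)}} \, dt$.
$\log{\left(\frac{117649}{15625} \right)}$

Replace the exponent $\frac{2}{5}$ by a parameter $a$: let $I(a) = \int_{0}^{1} \frac{6 \left(t^{a} - 1\right)}{\log{\left(t \right)}} \, dt$.

Since $\dfrac{\partial}{\partial a}\,t^{a} = t^{a} \ln t$, the $\ln t$ in the denominator cancels and
$$\frac{dI}{da} = \int_{0}^{1} 6 t^{a} \, dt = 6 \left[\frac{t^{a+1}}{a+1}\right]_0^1 = \frac{6}{a + 1}.$$

Integrating with respect to $a$ gives $I(a) = 6 \log{\left(a + 1 \right)} + C$.

At $a = 0$ the integrand is identically $0$, so $I(0) = 0$. The closed form gives $0$, hence $C = 0$.

Setting $a = \frac{2}{5}$:
$$I = \log{\left(\frac{117649}{15625} \right)}.$$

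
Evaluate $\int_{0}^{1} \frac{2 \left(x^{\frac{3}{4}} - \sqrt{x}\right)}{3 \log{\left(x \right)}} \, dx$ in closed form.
$- \log{\left(6 \right)} + \frac{\log{\left(294 \right)}}{3}$

Introduce a parameter $a$ in the exponent: let $I(a) = \int_{0}^{1} \frac{2 \left(- \sqrt{x} + x^{a}\right)}{3 \log{\left(x \right)}} \, dx$.

Since $\dfrac{\partial}{\partial a}\,x^{a} = x^{a} \ln x$, the $\ln x$ in the denominator cancels and
$$\frac{dI}{da} = \int_{0}^{1} \frac{2}{3} x^{a} \, dx = \frac{2}{3} \left[\frac{x^{a+1}}{a+1}\right]_0^1 = \frac{2}{3 \left(a + 1\right)}.$$

Integrating with respect to $a$ gives $I(a) = \log{\left(\frac{2^{\frac{2}{3}} \sqrt[3]{3} \left(a + 1\right)^{\frac{2}{3}}}{3} \right)} + C$.

At $a = \frac{1}{2}$ the integrand is identically $0$, so $I(\frac{1}{2}) = 0$. The closed form gives $0$, hence $C = 0$.

Setting $a = \frac{3}{4}$:
$$I = - \log{\left(6 \right)} + \frac{\log{\left(294 \right)}}{3}.$$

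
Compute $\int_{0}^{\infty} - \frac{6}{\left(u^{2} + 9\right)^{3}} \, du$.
$- \frac{\pi}{216}$

Recall the elementary integral
$$J(a) = \int_{0}^{\infty} - \frac{6}{a^{2} + u^{2}} \, du = - \frac{3 \pi}{a}.$$

Differentiating under the integral sign with respect to $a$,
$$\frac{dJ}{da} = \int_{0}^{\infty} \frac{12 a}{\left(a^{2} + u^{2}\right)^{2}} \, du = \frac{3 \pi}{a^{2}},$$
so $\int_{0}^{\infty} - \frac{6}{\left(a^{2} + u^{2}\right)^{2}} \, du = - \frac{3 \pi}{2 a^{3}}$.

Repeating — each differentiation of $1/(u^2+a^2)^j$ produces $-2ja/(u^2+a^2)^{j+1}$ — and dividing through by $-2ja$ at each step yields, after $2$ differentiations in total,
$$\int_{0}^{\infty} - \frac{6}{\left(a^{2} + u^{2}\right)^{3}} \, du = - \frac{9 \pi}{8 a^{5}}.$$

Setting $a = 3$:
$$I = - \frac{\pi}{216}.$$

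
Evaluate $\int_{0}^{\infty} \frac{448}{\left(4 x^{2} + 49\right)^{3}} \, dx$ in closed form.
$\frac{6 \pi}{2401}$

Recall the elementary integral
$$J(a) = \int_{0}^{\infty} \frac{7}{a^{2} + x^{2}} \, dx = \frac{7 \pi}{2 a}.$$

Differentiating under the integral sign with respect to $a$,
$$\frac{dJ}{da} = \int_{0}^{\infty} - \frac{14 a}{\left(a^{2} + x^{2}\right)^{2}} \, dx = - \frac{7 \pi}{2 a^{2}},$$
so $\int_{0}^{\infty} \frac{7}{\left(a^{2} + x^{2}\right)^{2}} \, dx = \frac{7 \pi}{4 a^{3}}$.

Repeating — each differentiation of $1/(x^2+a^2)^j$ produces $-2ja/(x^2+a^2)^{j+1}$ — and dividing through by $-2ja$ at each step yields, after $2$ differentiations in total,
$$\int_{0}^{\infty} \frac{7}{\left(a^{2} + x^{2}\right)^{3}} \, dx = \frac{21 \pi}{16 a^{5}}.$$

Setting $a = \frac{7}{2}$:
$$I = \frac{6 \pi}{2401}.$$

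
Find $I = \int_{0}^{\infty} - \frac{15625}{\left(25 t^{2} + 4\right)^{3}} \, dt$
$- \frac{9375 \pi}{512}$

Recall the elementary integral
$$J(a) = \int_{0}^{\infty} - \frac{1}{a^{2} + t^{2}} \, dt = - \frac{\pi}{2 a}.$$

Differentiating under the integral sign with respect to $a$,
$$\frac{dJ}{da} = \int_{0}^{\infty} \frac{2 a}{\left(a^{2} + t^{2}\right)^{2}} \, dt = \frac{\pi}{2 a^{2}},$$
so $\int_{0}^{\infty} - \frac{1}{\left(a^{2} + t^{2}\right)^{2}} \, dt = - \frac{\pi}{4 a^{3}}$.

Repeating — each differentiation of $1/(t^2+a^2)^j$ produces $-2ja/(t^2+a^2)^{j+1}$ — and dividing through by $-2ja$ at each step yields, after $2$ differentiations in total,
$$\int_{0}^{\infty} - \frac{1}{\left(a^{2} + t^{2}\right)^{3}} \, dt = - \frac{3 \pi}{16 a^{5}}.$$

Setting $a = \frac{2}{5}$:
$$I = - \frac{9375 \pi}{512}.$$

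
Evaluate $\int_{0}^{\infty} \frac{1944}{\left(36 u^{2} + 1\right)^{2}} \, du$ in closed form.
$81 \pi$

Begin with the known result
$$J(a) = \int_{0}^{\infty} \frac{3}{2 \left(a^{2} + u^{2}\right)} \, du = \frac{3 \pi}{4 a}.$$

Differentiating under the integral sign with respect to $a$,
$$\frac{dJ}{da} = \int_{0}^{\infty} - \frac{3 a}{\left(a^{2} + u^{2}\right)^{2}} \, du = - \frac{3 \pi}{4 a^{2}},$$
so $\int_{0}^{\infty} \frac{3}{2 \left(a^{2} + u^{2}\right)^{2}} \, du = \frac{3 \pi}{8 a^{3}}$.

Setting $a = \frac{1}{6}$:
$$I = 81 \pi.$$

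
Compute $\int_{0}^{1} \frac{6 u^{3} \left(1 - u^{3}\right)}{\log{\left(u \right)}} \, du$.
$- \log{\left(\frac{117649}{4096} \right)}$

Replace the exponent $6$ by a parameter $a$: let $I(a) = \int_{0}^{1} \frac{6 \left(u^{3} - u^{a}\right)}{\log{\left(u \right)}} \, du$.

Since $\dfrac{\partial}{\partial a}\,u^{a} = u^{a} \ln u$, the $\ln u$ in the denominator cancels and
$$\frac{dI}{da} = \int_{0}^{1} -6 u^{a} \, du = -6 \left[\frac{u^{a+1}}{a+1}\right]_0^1 = - \frac{6}{a + 1}.$$

Integrating with respect to $a$ gives $I(a) = - \log{\left(\frac{\left(a + 1\right)^{6}}{4096} \right)} + C$.

At $a = 3$ the integrand is identically $0$, so $I(3) = 0$. The closed form gives $0$, hence $C = 0$.

Setting $a = 6$:
$$I = - \log{\left(\frac{117649}{4096} \right)}.$$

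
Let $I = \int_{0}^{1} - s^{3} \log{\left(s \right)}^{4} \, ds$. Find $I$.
$- \frac{3}{128}$

Consider the simpler parametrised integral
$$J(a) = \int_{0}^{1} - s^{a} \, ds = - \frac{1}{a + 1}.$$

Differentiating under the integral sign brings down a factor of $\ln s$:
$$\frac{dJ}{da} = \int_{0}^{1} - s^{a} \log{\left(s \right)} \, ds = \frac{1}{\left(a + 1\right)^{2}}.$$

Repeating $4$ times in total — each differentiation brings down another $\ln s$ — gives
$$\frac{d^{4}J}{da^{4}} = \int_{0}^{1} - s^{a} \log{\left(s \right)}^{4} \, ds = - \frac{24}{\left(a + 1\right)^{5}},$$
and the integrand here is exactly the target integrand, so $I = - \frac{24}{\left(a + 1\right)^{5}}$.

Setting $a = 3$:
$$I = - \frac{3}{128}.$$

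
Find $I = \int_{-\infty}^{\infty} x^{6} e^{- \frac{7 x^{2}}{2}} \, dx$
$\frac{15 \sqrt{14} \sqrt{\pi}}{2401}$

Begin with the known integral
$$J(a) = \int_{-\infty}^{\infty} e^{- a x^{2}} \, dx = \frac{\sqrt{\pi}}{\sqrt{a}}.$$

Differentiating under the integral sign brings down a factor of $(-x^2)$:
$$\frac{dJ}{da} = \int_{-\infty}^{\infty} - x^{2} e^{- a x^{2}} \, dx = - \frac{\sqrt{\pi}}{2 a^{\frac{3}{2}}}.$$

Repeating $3$ times in total — each differentiation brings down another $(-x^2)$ — gives
$$\frac{d^{3}J}{da^{3}} = \int_{-\infty}^{\infty} - x^{6} e^{- a x^{2}} \, dx = - \frac{15 \sqrt{\pi}}{8 a^{\frac{7}{2}}},$$
and the integrand here is $(-1)^{3}$ times the target integrand, so $I = (-1)^{3}\,\frac{d^{3}J}{da^{3}} = \frac{15 \sqrt{\pi}}{8 a^{\frac{7}{2}}}$.

Setting $a = \frac{7}{2}$:
$$I = \frac{15 \sqrt{14} \sqrt{\pi}}{2401}.$$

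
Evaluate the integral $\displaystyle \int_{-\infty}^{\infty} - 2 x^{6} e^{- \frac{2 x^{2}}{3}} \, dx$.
$- \frac{405 \sqrt{6} \sqrt{\pi}}{64}$

Begin with the known integral
$$J(a) = \int_{-\infty}^{\infty} - 2 e^{- a x^{2}} \, dx = - \frac{2 \sqrt{\pi}}{\sqrt{a}}.$$

Differentiating under the integral sign brings down a factor of $(-x^2)$:
$$\frac{dJ}{da} = \int_{-\infty}^{\infty} 2 x^{2} e^{- a x^{2}} \, dx = \frac{\sqrt{\pi}}{a^{\frac{3}{2}}}.$$

Repeating $3$ times in total — each differentiation brings down another $(-x^2)$ — gives
$$\frac{d^{3}J}{da^{3}} = \int_{-\infty}^{\infty} 2 x^{6} e^{- a x^{2}} \, dx = \frac{15 \sqrt{\pi}}{4 a^{\frac{7}{2}}},$$
and the integrand here is $(-1)^{3}$ times the target integrand, so $I = (-1)^{3}\,\frac{d^{3}J}{da^{3}} = - \frac{15 \sqrt{\pi}}{4 a^{\frac{7}{2}}}$.

Setting $a = \frac{2}{3}$:
$$I = - \frac{405 \sqrt{6} \sqrt{\pi}}{64}.$$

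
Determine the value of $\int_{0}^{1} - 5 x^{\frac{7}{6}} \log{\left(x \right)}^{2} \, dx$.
$- \frac{2160}{2197}$

Start from the elementary integral
$$J(a) = \int_{0}^{1} - 5 x^{a} \, dx = - \frac{5}{a + 1}.$$

Differentiating under the integral sign brings down a factor of $\ln x$:
$$\frac{dJ}{da} = \int_{0}^{1} - 5 x^{a} \log{\left(x \right)} \, dx = \frac{5}{\left(a + 1\right)^{2}}.$$

Repeating twice in total — each differentiation brings down another $\ln x$ — gives
$$\frac{d^{2}J}{da^{2}} = \int_{0}^{1} - 5 x^{a} \log{\left(x \right)}^{2} \, dx = - \frac{10}{\left(a + 1\right)^{3}},$$
and the integrand here is exactly the target integrand, so $I = - \frac{10}{\left(a + 1\right)^{3}}$.

Setting $a = \frac{7}{6}$:
$$I = - \frac{2160}{2197}.$$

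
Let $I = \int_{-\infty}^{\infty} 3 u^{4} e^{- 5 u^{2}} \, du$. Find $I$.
$\frac{9 \sqrt{5} \sqrt{\pi}}{500}$

Start from the elementary integral
$$J(a) = \int_{-\infty}^{\infty} 3 e^{- a u^{2}} \, du = \frac{3 \sqrt{\pi}}{\sqrt{a}}.$$

Differentiating under the integral sign brings down a factor of $(-u^2)$:
$$\frac{dJ}{da} = \int_{-\infty}^{\infty} - 3 u^{2} e^{- a u^{2}} \, du = - \frac{3 \sqrt{\pi}}{2 a^{\frac{3}{2}}}.$$

Repeating twice in total — each differentiation brings down another $(-u^2)$ — gives
$$\frac{d^{2}J}{da^{2}} = \int_{-\infty}^{\infty} 3 u^{4} e^{- a u^{2}} \, du = \frac{9 \sqrt{\pi}}{4 a^{\frac{5}{2}}},$$
and the integrand here is exactly the target integrand, so $I = \frac{9 \sqrt{\pi}}{4 a^{\frac{5}{2}}}$.

Setting $a = 5$:
$$I = \frac{9 \sqrt{5} \sqrt{\pi}}{500}.$$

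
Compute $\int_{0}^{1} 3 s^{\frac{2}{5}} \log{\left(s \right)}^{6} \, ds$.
$\frac{168750000}{823543}$

Begin with the known integral
$$J(a) = \int_{0}^{1} 3 s^{a} \, ds = \frac{3}{a + 1}.$$

Differentiating under the integral sign brings down a factor of $\ln s$:
$$\frac{dJ}{da} = \int_{0}^{1} 3 s^{a} \log{\left(s \right)} \, ds = - \frac{3}{\left(a + 1\right)^{2}}.$$

Repeating $6$ times in total — each differentiation brings down another $\ln s$ — gives
$$\frac{d^{6}J}{da^{6}} = \int_{0}^{1} 3 s^{a} \log{\left(s \right)}^{6} \, ds = \frac{2160}{\left(a + 1\right)^{7}},$$
and the integrand here is exactly the target integrand, so $I = \frac{2160}{\left(a + 1\right)^{7}}$.

Setting $a = \frac{2}{5}$:
$$I = \frac{168750000}{823543}.$$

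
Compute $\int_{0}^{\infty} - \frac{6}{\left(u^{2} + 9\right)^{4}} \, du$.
$- \frac{5 \pi}{11664}$

Begin with the known result
$$J(a) = \int_{0}^{\infty} - \frac{6}{a^{2} + u^{2}} \, du = - \frac{3 \pi}{a}.$$

Differentiating under the integral sign with respect to $a$,
$$\frac{dJ}{da} = \int_{0}^{\infty} \frac{12 a}{\left(a^{2} + u^{2}\right)^{2}} \, du = \frac{3 \pi}{a^{2}},$$
so $\int_{0}^{\infty} - \frac{6}{\left(a^{2} + u^{2}\right)^{2}} \, du = - \frac{3 \pi}{2 a^{3}}$.

Repeating — each differentiation of $1/(u^2+a^2)^j$ produces $-2ja/(u^2+a^2)^{j+1}$ — and dividing through by $-2ja$ at each step yields, after $3$ differentiations in total,
$$\int_{0}^{\infty} - \frac{6}{\left(a^{2} + u^{2}\right)^{4}} \, du = - \frac{15 \pi}{16 a^{7}}.$$

Setting $a = 3$:
$$I = - \frac{5 \pi}{11664}.$$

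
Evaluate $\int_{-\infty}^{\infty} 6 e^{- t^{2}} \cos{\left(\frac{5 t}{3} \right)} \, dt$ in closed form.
$\frac{6 \sqrt{\pi}}{e^{\frac{25}{36}}}$

Treat the cosine frequency as a parameter and define $I(b) = \int_{-\infty}^{\infty} 6 e^{- t^{2}} \cos{\left(b t \right)} \, dt$.

Differentiating under the integral sign,
$$I'(b) = \int_{-\infty}^{\infty} - 6 t e^{- t^{2}} \sin{\left(b t \right)} \, dt.$$

Integrate $\int_{-\infty}^{\infty} t \sin(b t)\, e^{- t^{2}}\, dt$ by parts with $u = \sin(b t)$ and $dv = t\, e^{- t^{2}}\, dt$, giving $v = - \frac{e^{- t^{2}}}{2}$. The boundary term vanishes and
$$\int_{-\infty}^{\infty} t \sin(b t)\, e^{- t^{2}}\, dt = \frac{b}{2} \int_{-\infty}^{\infty} \cos(b t)\, e^{- t^{2}}\, dt,$$
so $I'(b) = - \frac{b}{2}\, I(b)$.

This is a separable first-order ODE; solving with the initial condition $I(0) = \int_{-\infty}^{\infty} 6 e^{- t^{2}}\,dt = 6 \sqrt{\pi}$ gives
$$I(b) = 6 \sqrt{\pi} e^{- \frac{b^{2}}{4}}.$$

Setting $b = \frac{5}{3}$:
$$I = \frac{6 \sqrt{\pi}}{e^{\frac{25}{36}}}.$$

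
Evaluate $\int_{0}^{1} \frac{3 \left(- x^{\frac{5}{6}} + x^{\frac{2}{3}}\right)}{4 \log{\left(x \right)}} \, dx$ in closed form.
$\log{\left(\frac{10^{\frac{3}{4}} \sqrt[4]{11}}{11} \right)}$

Consider the one-parameter family: let $I(a) = \int_{0}^{1} \frac{3 \left(x^{\frac{2}{3}} - x^{a}\right)}{4 \log{\left(x \right)}} \, dx$.

Since $\dfrac{\partial}{\partial a}\,x^{a} = x^{a} \ln x$, the $\ln x$ in the denominator cancels and
$$\frac{dI}{da} = \int_{0}^{1} - \frac{3}{4} x^{a} \, dx = - \frac{3}{4} \left[\frac{x^{a+1}}{a+1}\right]_0^1 = - \frac{3}{4 a + 4}.$$

Integrating with respect to $a$ gives $I(a) = - \frac{3 \log{\left(a + 1 \right)}}{4} - \frac{3 \log{\left(3 \right)}}{4} + \frac{3 \log{\left(5 \right)}}{4} + C$.

At $a = \frac{2}{3}$ the integrand is identically $0$, so $I(\frac{2}{3}) = 0$. The closed form gives $0$, hence $C = 0$.

Setting $a = \frac{5}{6}$:
$$I = \log{\left(\frac{10^{\frac{3}{4}} \sqrt[4]{11}}{11} \right)}.$$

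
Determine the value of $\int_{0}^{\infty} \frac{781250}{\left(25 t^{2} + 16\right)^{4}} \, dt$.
$\frac{390625 \pi}{262144}$

Recall the elementary integral
$$J(a) = \int_{0}^{\infty} \frac{2}{a^{2} + t^{2}} \, dt = \frac{\pi}{a}.$$

Differentiating under the integral sign with respect to $a$,
$$\frac{dJ}{da} = \int_{0}^{\infty} - \frac{4 a}{\left(a^{2} + t^{2}\right)^{2}} \, dt = - \frac{\pi}{a^{2}},$$
so $\int_{0}^{\infty} \frac{2}{\left(a^{2} + t^{2}\right)^{2}} \, dt = \frac{\pi}{2 a^{3}}$.

Repeating — each differentiation of $1/(t^2+a^2)^j$ produces $-2ja/(t^2+a^2)^{j+1}$ — and dividing through by $-2ja$ at each step yields, after $3$ differentiations in total,
$$\int_{0}^{\infty} \frac{2}{\left(a^{2} + t^{2}\right)^{4}} \, dt = \frac{5 \pi}{16 a^{7}}.$$

Setting $a = \frac{4}{5}$:
$$I = \frac{390625 \pi}{262144}.$$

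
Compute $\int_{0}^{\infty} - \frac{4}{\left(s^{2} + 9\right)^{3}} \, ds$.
$- \frac{\pi}{324}$

Start from the standard arctangent integral
$$J(a) = \int_{0}^{\infty} - \frac{4}{a^{2} + s^{2}} \, ds = - \frac{2 \pi}{a}.$$

Differentiating under the integral sign with respect to $a$,
$$\frac{dJ}{da} = \int_{0}^{\infty} \frac{8 a}{\left(a^{2} + s^{2}\right)^{2}} \, ds = \frac{2 \pi}{a^{2}},$$
so $\int_{0}^{\infty} - \frac{4}{\left(a^{2} + s^{2}\right)^{2}} \, ds = - \frac{\pi}{a^{3}}$.

Repeating — each differentiation of $1/(s^2+a^2)^j$ produces $-2ja/(s^2+a^2)^{j+1}$ — and dividing through by $-2ja$ at each step yields, after $2$ differentiations in total,
$$\int_{0}^{\infty} - \frac{4}{\left(a^{2} + s^{2}\right)^{3}} \, ds = - \frac{3 \pi}{4 a^{5}}.$$

Setting $a = 3$:
$$I = - \frac{\pi}{324}.$$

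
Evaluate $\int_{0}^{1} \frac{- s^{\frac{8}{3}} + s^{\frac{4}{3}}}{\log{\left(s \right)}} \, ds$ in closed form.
$\log{\left(\frac{7}{11} \right)}$

Consider the one-parameter family: let $I(a) = \int_{0}^{1} \frac{- s^{\frac{8}{3}} + s^{a}}{\log{\left(s \right)}} \, ds$.

Since $\dfrac{\partial}{\partial a}\,s^{a} = s^{a} \ln s$, the $\ln s$ in the denominator cancels and
$$\frac{dI}{da} = \int_{0}^{1} s^{a} \, ds = \left[\frac{s^{a+1}}{a+1}\right]_0^1 = \frac{1}{a + 1}.$$

Integrating with respect to $a$ gives $I(a) = \log{\left(\frac{3 a}{11} + \frac{3}{11} \right)} + C$.

At $a = \frac{8}{3}$ the integrand is identically $0$, so $I(\frac{8}{3}) = 0$. The closed form gives $0$, hence $C = 0$.

Setting $a = \frac{4}{3}$:
$$I = \log{\left(\frac{7}{11} \right)}.$$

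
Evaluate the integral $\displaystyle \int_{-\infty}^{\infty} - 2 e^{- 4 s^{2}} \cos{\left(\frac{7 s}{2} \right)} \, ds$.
$- \frac{\sqrt{\pi}}{e^{\frac{49}{64}}}$

Define $I(b) = \int_{-\infty}^{\infty} - 2 e^{- 4 s^{2}} \cos{\left(b s \right)} \, ds$.

Differentiating under the integral sign,
$$I'(b) = \int_{-\infty}^{\infty} 2 s e^{- 4 s^{2}} \sin{\left(b s \right)} \, ds.$$

Integrate $\int_{-\infty}^{\infty} s \sin(b s)\, e^{- 4 s^{2}}\, ds$ by parts with $u = \sin(b s)$ and $dv = s\, e^{- 4 s^{2}}\, ds$, giving $v = - \frac{e^{- 4 s^{2}}}{8}$. The boundary term vanishes and
$$\int_{-\infty}^{\infty} s \sin(b s)\, e^{- 4 s^{2}}\, ds = \frac{b}{8} \int_{-\infty}^{\infty} \cos(b s)\, e^{- 4 s^{2}}\, ds,$$
so $I'(b) = - \frac{b}{8}\, I(b)$.

This is a separable first-order ODE; solving with the initial condition $I(0) = \int_{-\infty}^{\infty} - 2 e^{- 4 s^{2}}\,ds = - \sqrt{\pi}$ gives
$$I(b) = - \sqrt{\pi} e^{- \frac{b^{2}}{16}}.$$

Setting $b = \frac{7}{2}$:
$$I = - \frac{\sqrt{\pi}}{e^{\frac{49}{64}}}.$$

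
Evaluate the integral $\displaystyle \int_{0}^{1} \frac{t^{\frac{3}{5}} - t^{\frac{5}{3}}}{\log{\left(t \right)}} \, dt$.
$- \log{\left(5 \right)} + \log{\left(3 \right)}$

Consider the one-parameter family: let $I(a) = \int_{0}^{1} \frac{t^{\frac{3}{5}} - t^{a}}{\log{\left(t \right)}} \, dt$.

Since $\dfrac{\partial}{\partial a}\,t^{a} = t^{a} \ln t$, the $\ln t$ in the denominator cancels and
$$\frac{dI}{da} = \int_{0}^{1} -1 t^{a} \, dt = -1 \left[\frac{t^{a+1}}{a+1}\right]_0^1 = - \frac{1}{a + 1}.$$

Integrating with respect to $a$ gives $I(a) = - \log{\left(\frac{5 a}{8} + \frac{5}{8} \right)} + C$.

At $a = \frac{3}{5}$ the integrand is identically $0$, so $I(\frac{3}{5}) = 0$. The closed form gives $0$, hence $C = 0$.

Setting $a = \frac{5}{3}$:
$$I = - \log{\left(5 \right)} + \log{\left(3 \right)}.$$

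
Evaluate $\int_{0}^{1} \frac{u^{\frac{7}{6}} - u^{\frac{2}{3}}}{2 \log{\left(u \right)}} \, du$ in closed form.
$\log{\left(\frac{\sqrt{130}}{10} \right)}$

Consider the one-parameter family: let $I(a) = \int_{0}^{1} \frac{u^{\frac{7}{6}} - u^{a}}{2 \log{\left(u \right)}} \, du$.

Since $\dfrac{\partial}{\partial a}\,u^{a} = u^{a} \ln u$, the $\ln u$ in the denominator cancels and
$$\frac{dI}{da} = \int_{0}^{1} - \frac{1}{2} u^{a} \, du = - \frac{1}{2} \left[\frac{u^{a+1}}{a+1}\right]_0^1 = - \frac{1}{2 a + 2}.$$

Integrating with respect to $a$ gives $I(a) = - \frac{\log{\left(a + 1 \right)}}{2} - \frac{\log{\left(6 \right)}}{2} + \frac{\log{\left(13 \right)}}{2} + C$.

At $a = \frac{7}{6}$ the integrand is identically $0$, so $I(\frac{7}{6}) = 0$. The closed form gives $0$, hence $C = 0$.

Setting $a = \frac{2}{3}$:
$$I = \log{\left(\frac{\sqrt{130}}{10} \right)}.$$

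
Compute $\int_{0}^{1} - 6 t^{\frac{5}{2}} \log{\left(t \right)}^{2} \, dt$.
$- \frac{96}{343}$

Start from the elementary integral
$$J(a) = \int_{0}^{1} - 6 t^{a} \, dt = - \frac{6}{a + 1}.$$

Differentiating under the integral sign brings down a factor of $\ln t$:
$$\frac{dJ}{da} = \int_{0}^{1} - 6 t^{a} \log{\left(t \right)} \, dt = \frac{6}{\left(a + 1\right)^{2}}.$$

Repeating twice in total — each differentiation brings down another $\ln t$ — gives
$$\frac{d^{2}J}{da^{2}} = \int_{0}^{1} - 6 t^{a} \log{\left(t \right)}^{2} \, dt = - \frac{12}{\left(a + 1\right)^{3}},$$
and the integrand here is exactly the target integrand, so $I = - \frac{12}{\left(a + 1\right)^{3}}$.

Setting $a = \frac{5}{2}$:
$$I = - \frac{96}{343}.$$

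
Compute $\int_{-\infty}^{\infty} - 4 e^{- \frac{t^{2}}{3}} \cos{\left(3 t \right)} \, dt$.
$- \frac{4 \sqrt{3} \sqrt{\pi}}{e^{\frac{27}{4}}}$

Let $b$ denote the cosine frequency and define $I(b) = \int_{-\infty}^{\infty} - 4 e^{- \frac{t^{2}}{3}} \cos{\left(b t \right)} \, dt$.

Differentiating under the integral sign,
$$I'(b) = \int_{-\infty}^{\infty} 4 t e^{- \frac{t^{2}}{3}} \sin{\left(b t \right)} \, dt.$$

Integrate $\int_{-\infty}^{\infty} t \sin(b t)\, e^{- \frac{t^{2}}{3}}\, dt$ by parts with $u = \sin(b t)$ and $dv = t\, e^{- \frac{t^{2}}{3}}\, dt$, giving $v = - \frac{3 e^{- \frac{t^{2}}{3}}}{2}$. The boundary term vanishes and
$$\int_{-\infty}^{\infty} t \sin(b t)\, e^{- \frac{t^{2}}{3}}\, dt = \frac{3 b}{2} \int_{-\infty}^{\infty} \cos(b t)\, e^{- \frac{t^{2}}{3}}\, dt,$$
so $I'(b) = - \frac{3 b}{2}\, I(b)$.

This is a separable first-order ODE; solving with the initial condition $I(0) = \int_{-\infty}^{\infty} - 4 e^{- \frac{t^{2}}{3}}\,dt = - 4 \sqrt{3} \sqrt{\pi}$ gives
$$I(b) = - 4 \sqrt{3} \sqrt{\pi} e^{- \frac{3 b^{2}}{4}}.$$

Setting $b = 3$:
$$I = - \frac{4 \sqrt{3} \sqrt{\pi}}{e^{\frac{27}{4}}}.$$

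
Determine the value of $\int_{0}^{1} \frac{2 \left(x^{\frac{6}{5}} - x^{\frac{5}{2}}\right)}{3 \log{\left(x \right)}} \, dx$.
$\log{\left(\frac{22^{\frac{2}{3}} \sqrt[3]{35}}{35} \right)}$

Consider the one-parameter family: let $I(a) = \int_{0}^{1} \frac{2 \left(x^{\frac{6}{5}} - x^{a}\right)}{3 \log{\left(x \right)}} \, dx$.

Since $\dfrac{\partial}{\partial a}\,x^{a} = x^{a} \ln x$, the $\ln x$ in the denominator cancels and
$$\frac{dI}{da} = \int_{0}^{1} - \frac{2}{3} x^{a} \, dx = - \frac{2}{3} \left[\frac{x^{a+1}}{a+1}\right]_0^1 = - \frac{2}{3 a + 3}.$$

Integrating with respect to $a$ gives $I(a) = - \frac{2 \log{\left(a + 1 \right)}}{3} - \frac{2 \log{\left(5 \right)}}{3} + \frac{2 \log{\left(11 \right)}}{3} + C$.

At $a = \frac{6}{5}$ the integrand is identically $0$, so $I(\frac{6}{5}) = 0$. The closed form gives $0$, hence $C = 0$.

Setting $a = \frac{5}{2}$:
$$I = \log{\left(\frac{22^{\frac{2}{3}} \sqrt[3]{35}}{35} \right)}.$$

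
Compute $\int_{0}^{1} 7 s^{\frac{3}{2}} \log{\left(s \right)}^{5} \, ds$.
$- \frac{10752}{3125}$

Begin with the known integral
$$J(a) = \int_{0}^{1} 7 s^{a} \, ds = \frac{7}{a + 1}.$$

Differentiating under the integral sign brings down a factor of $\ln s$:
$$\frac{dJ}{da} = \int_{0}^{1} 7 s^{a} \log{\left(s \right)} \, ds = - \frac{7}{\left(a + 1\right)^{2}}.$$

Repeating $5$ times in total — each differentiation brings down another $\ln s$ — gives
$$\frac{d^{5}J}{da^{5}} = \int_{0}^{1} 7 s^{a} \log{\left(s \right)}^{5} \, ds = - \frac{840}{\left(a + 1\right)^{6}},$$
and the integrand here is exactly the target integrand, so $I = - \frac{840}{\left(a + 1\right)^{6}}$.

Setting $a = \frac{3}{2}$:
$$I = - \frac{10752}{3125}.$$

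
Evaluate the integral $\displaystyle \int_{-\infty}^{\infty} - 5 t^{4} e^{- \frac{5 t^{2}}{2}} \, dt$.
$- \frac{3 \sqrt{10} \sqrt{\pi}}{25}$

Begin with the known integral
$$J(a) = \int_{-\infty}^{\infty} - 5 e^{- a t^{2}} \, dt = - \frac{5 \sqrt{\pi}}{\sqrt{a}}.$$

Differentiating under the integral sign brings down a factor of $(-t^2)$:
$$\frac{dJ}{da} = \int_{-\infty}^{\infty} 5 t^{2} e^{- a t^{2}} \, dt = \frac{5 \sqrt{\pi}}{2 a^{\frac{3}{2}}}.$$

Repeating twice in total — each differentiation brings down another $(-t^2)$ — gives
$$\frac{d^{2}J}{da^{2}} = \int_{-\infty}^{\infty} - 5 t^{4} e^{- a t^{2}} \, dt = - \frac{15 \sqrt{\pi}}{4 a^{\frac{5}{2}}},$$
and the integrand here is exactly the target integrand, so $I = - \frac{15 \sqrt{\pi}}{4 a^{\frac{5}{2}}}$.

Setting $a = \frac{5}{2}$:
$$I = - \frac{3 \sqrt{10} \sqrt{\pi}}{25}.$$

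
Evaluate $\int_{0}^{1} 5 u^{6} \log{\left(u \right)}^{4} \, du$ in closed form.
$\frac{120}{16807}$

Start from the elementary integral
$$J(a) = \int_{0}^{1} 5 u^{a} \, du = \frac{5}{a + 1}.$$

Differentiating under the integral sign brings down a factor of $\ln u$:
$$\frac{dJ}{da} = \int_{0}^{1} 5 u^{a} \log{\left(u \right)} \, du = - \frac{5}{\left(a + 1\right)^{2}}.$$

Repeating $4$ times in total — each differentiation brings down another $\ln u$ — gives
$$\frac{d^{4}J}{da^{4}} = \int_{0}^{1} 5 u^{a} \log{\left(u \right)}^{4} \, du = \frac{120}{\left(a + 1\right)^{5}},$$
and the integrand here is exactly the target integrand, so $I = \frac{120}{\left(a + 1\right)^{5}}$.

Setting $a = 6$:
$$I = \frac{120}{16807}.$$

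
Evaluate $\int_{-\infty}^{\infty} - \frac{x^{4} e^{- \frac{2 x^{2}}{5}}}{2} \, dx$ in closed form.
$- \frac{75 \sqrt{10} \sqrt{\pi}}{64}$

Consider the simpler parametrised integral
$$J(a) = \int_{-\infty}^{\infty} - \frac{e^{- a x^{2}}}{2} \, dx = - \frac{\sqrt{\pi}}{2 \sqrt{a}}.$$

Differentiating under the integral sign brings down a factor of $(-x^2)$:
$$\frac{dJ}{da} = \int_{-\infty}^{\infty} \frac{x^{2} e^{- a x^{2}}}{2} \, dx = \frac{\sqrt{\pi}}{4 a^{\frac{3}{2}}}.$$

Repeating twice in total — each differentiation brings down another $(-x^2)$ — gives
$$\frac{d^{2}J}{da^{2}} = \int_{-\infty}^{\infty} - \frac{x^{4} e^{- a x^{2}}}{2} \, dx = - \frac{3 \sqrt{\pi}}{8 a^{\frac{5}{2}}},$$
and the integrand here is exactly the target integrand, so $I = - \frac{3 \sqrt{\pi}}{8 a^{\frac{5}{2}}}$.

Setting $a = \frac{2}{5}$:
$$I = - \frac{75 \sqrt{10} \sqrt{\pi}}{64}.$$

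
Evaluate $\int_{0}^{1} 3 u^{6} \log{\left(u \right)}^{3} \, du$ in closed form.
$- \frac{18}{2401}$

Begin with the known integral
$$J(a) = \int_{0}^{1} 3 u^{a} \, du = \frac{3}{a + 1}.$$

Differentiating under the integral sign brings down a factor of $\ln u$:
$$\frac{dJ}{da} = \int_{0}^{1} 3 u^{a} \log{\left(u \right)} \, du = - \frac{3}{\left(a + 1\right)^{2}}.$$

Repeating $3$ times in total — each differentiation brings down another $\ln u$ — gives
$$\frac{d^{3}J}{da^{3}} = \int_{0}^{1} 3 u^{a} \log{\left(u \right)}^{3} \, du = - \frac{18}{\left(a + 1\right)^{4}},$$
and the integrand here is exactly the target integrand, so $I = - \frac{18}{\left(a + 1\right)^{4}}$.

Setting $a = 6$:
$$I = - \frac{18}{2401}.$$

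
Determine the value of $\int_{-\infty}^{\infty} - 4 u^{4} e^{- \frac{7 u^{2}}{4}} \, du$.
$- \frac{96 \sqrt{7} \sqrt{\pi}}{343}$

Begin with the known integral
$$J(a) = \int_{-\infty}^{\infty} - 4 e^{- a u^{2}} \, du = - \frac{4 \sqrt{\pi}}{\sqrt{a}}.$$

Differentiating under the integral sign brings down a factor of $(-u^2)$:
$$\frac{dJ}{da} = \int_{-\infty}^{\infty} 4 u^{2} e^{- a u^{2}} \, du = \frac{2 \sqrt{\pi}}{a^{\frac{3}{2}}}.$$

Repeating twice in total — each differentiation brings down another $(-u^2)$ — gives
$$\frac{d^{2}J}{da^{2}} = \int_{-\infty}^{\infty} - 4 u^{4} e^{- a u^{2}} \, du = - \frac{3 \sqrt{\pi}}{a^{\frac{5}{2}}},$$
and the integrand here is exactly the target integrand, so $I = - \frac{3 \sqrt{\pi}}{a^{\frac{5}{2}}}$.

Setting $a = \frac{7}{4}$:
$$I = - \frac{96 \sqrt{7} \sqrt{\pi}}{343}.$$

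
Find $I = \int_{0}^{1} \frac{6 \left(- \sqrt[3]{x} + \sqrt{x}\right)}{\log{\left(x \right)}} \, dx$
$\log{\left(\frac{531441}{262144} \right)}$

Consider the one-parameter family: let $I(a) = \int_{0}^{1} \frac{6 \left(- \sqrt[3]{x} + x^{a}\right)}{\log{\left(x \right)}} \, dx$.

Since $\dfrac{\partial}{\partial a}\,x^{a} = x^{a} \ln x$, the $\ln x$ in the denominator cancels and
$$\frac{dI}{da} = \int_{0}^{1} 6 x^{a} \, dx = 6 \left[\frac{x^{a+1}}{a+1}\right]_0^1 = \frac{6}{a + 1}.$$

Integrating with respect to $a$ gives $I(a) = \log{\left(\frac{729 \left(a + 1\right)^{6}}{4096} \right)} + C$.

At $a = \frac{1}{3}$ the integrand is identically $0$, so $I(\frac{1}{3}) = 0$. The closed form gives $0$, hence $C = 0$.

Setting $a = \frac{1}{2}$:
$$I = \log{\left(\frac{531441}{262144} \right)}.$$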